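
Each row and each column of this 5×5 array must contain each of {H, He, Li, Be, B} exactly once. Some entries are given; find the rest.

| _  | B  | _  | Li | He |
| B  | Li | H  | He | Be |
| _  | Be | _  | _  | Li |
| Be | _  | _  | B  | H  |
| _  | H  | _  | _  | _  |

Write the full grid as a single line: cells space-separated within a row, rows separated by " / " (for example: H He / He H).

H B Be Li He / B Li H He Be / He Be B H Li / Be He Li B H / Li H He Be B

row 1 has {He,Li,B}; column 1 has {Be,B} — only H is left for (r1,c1).
row 1 has {H,He,Li,B}; column 3 has {H} — only Be is left for (r1,c3).
row 3 has {Li,Be}; column 1 has {H,Be,B} — only He is left for (r3,c1).
row 3 has {He,Li,Be}; column 3 has {H,Be} — only B is left for (r3,c3).
row 3 has {He,Li,Be,B}; column 4 has {He,Li,B} — only H is left for (r3,c4).
row 4 has {H,Be,B}; column 2 has {H,Li,Be,B} — only He is left for (r4,c2).
row 4 has {H,He,Be,B}; column 3 has {H,Be,B} — only Li is left for (r4,c3).
row 5 has {H}; column 1 has {H,He,Be,B} — only Li is left for (r5,c1).
row 5 has {H,Li}; column 3 has {H,Li,Be,B} — only He is left for (r5,c3).
row 5 has {H,He,Li}; column 4 has {H,He,Li,B} — only Be is left for (r5,c4).
row 5 has {H,He,Li,Be}; column 5 has {H,He,Li,Be} — only B is left for (r5,c5).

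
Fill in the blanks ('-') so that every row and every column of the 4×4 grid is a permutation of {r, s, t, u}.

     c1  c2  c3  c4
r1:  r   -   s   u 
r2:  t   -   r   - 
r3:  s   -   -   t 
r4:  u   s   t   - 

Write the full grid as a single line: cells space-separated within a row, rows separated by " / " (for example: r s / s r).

(r1,c2): row 1 has {r,s,u}; column 2 has {s}, so it must be t.
(r2,c2): row 2 has {r,t}; column 2 has {s,t}, so it must be u.
(r2,c4): row 2 has {r,t,u}; column 4 has {t,u}, so it must be s.
(r3,c2): row 3 has {s,t}; column 2 has {s,t,u}, so it must be r.
(r3,c3): row 3 has {r,s,t}; column 3 has {r,s,t}, so it must be u.
(r4,c4): row 4 has {s,t,u}; column 4 has {s,t,u}, so it must be r.

r t s u / t u r s / s r u t / u s t r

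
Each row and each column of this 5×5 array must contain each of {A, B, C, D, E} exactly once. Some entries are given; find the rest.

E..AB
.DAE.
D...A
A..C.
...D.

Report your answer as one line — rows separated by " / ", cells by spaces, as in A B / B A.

(r1,c2): row 1 has {A,B,E}; column 2 has {D}, so it must be C.
(r1,c3): row 1 has {A,B,C,E}; column 3 has {A}, so it must be D.
(r2,c5): row 2 has {A,D,E}; column 5 has {A,B}, so it must be C.
(r3,c4): row 3 has {A,D}; column 4 has {A,C,D,E}, so it must be B.
(r5,c5): row 5 has {D}; column 5 has {A,B,C}, so it must be E.
(r2,c1): row 2 has {A,C,D,E}; column 1 has {A,D,E}, so it must be B.
(r3,c2): row 3 has {A,B,D}; column 2 has {C,D}, so it must be E.
(r3,c3): row 3 has {A,B,D,E}; column 3 has {A,D}, so it must be C.
(r4,c2): row 4 has {A,C}; column 2 has {C,D,E}, so it must be B.
(r4,c3): row 4 has {A,B,C}; column 3 has {A,C,D}, so it must be E.
(r4,c5): row 4 has {A,B,C,E}; column 5 has {A,B,C,E}, so it must be D.
(r5,c1): row 5 has {D,E}; column 1 has {A,B,D,E}, so it must be C.
(r5,c2): row 5 has {C,D,E}; column 2 has {B,C,D,E}, so it must be A.
(r5,c3): row 5 has {A,C,D,E}; column 3 has {A,C,D,E}, so it must be B.

E C D A B / B D A E C / D E C B A / A B E C D / C A B D E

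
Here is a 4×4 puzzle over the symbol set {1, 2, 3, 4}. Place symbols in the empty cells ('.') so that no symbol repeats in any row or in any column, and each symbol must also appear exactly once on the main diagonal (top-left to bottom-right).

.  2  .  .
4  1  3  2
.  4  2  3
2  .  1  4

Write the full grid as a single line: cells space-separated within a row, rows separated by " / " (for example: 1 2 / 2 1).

3 2 4 1 / 4 1 3 2 / 1 4 2 3 / 2 3 1 4

(r1,c1): row 1 has {2}; column 1 has {2,4}; the diagonal has {1,2,4}, so it must be 3.
(r1,c3): row 1 has {2,3}; column 3 has {1,2,3}, so it must be 4.
(r1,c4): row 1 has {2,3,4}; column 4 has {2,3,4}, so it must be 1.
(r3,c1): row 3 has {2,3,4}; column 1 has {2,3,4}, so it must be 1.
(r4,c2): row 4 has {1,2,4}; column 2 has {1,2,4}, so it must be 3.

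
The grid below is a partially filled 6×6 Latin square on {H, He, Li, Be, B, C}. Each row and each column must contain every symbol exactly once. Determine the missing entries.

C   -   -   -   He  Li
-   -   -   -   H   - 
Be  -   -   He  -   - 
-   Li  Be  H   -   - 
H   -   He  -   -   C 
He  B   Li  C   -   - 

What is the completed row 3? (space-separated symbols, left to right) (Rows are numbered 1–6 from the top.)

Be C H He Li B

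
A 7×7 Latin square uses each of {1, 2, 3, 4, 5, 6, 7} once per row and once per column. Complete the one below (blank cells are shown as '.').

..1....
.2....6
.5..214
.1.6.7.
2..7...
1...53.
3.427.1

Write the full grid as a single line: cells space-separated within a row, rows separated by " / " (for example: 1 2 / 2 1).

4 3 1 5 6 2 7 / 7 2 5 1 3 4 6 / 6 5 7 3 2 1 4 / 5 1 2 6 4 7 3 / 2 4 3 7 1 6 5 / 1 7 6 4 5 3 2 / 3 6 4 2 7 5 1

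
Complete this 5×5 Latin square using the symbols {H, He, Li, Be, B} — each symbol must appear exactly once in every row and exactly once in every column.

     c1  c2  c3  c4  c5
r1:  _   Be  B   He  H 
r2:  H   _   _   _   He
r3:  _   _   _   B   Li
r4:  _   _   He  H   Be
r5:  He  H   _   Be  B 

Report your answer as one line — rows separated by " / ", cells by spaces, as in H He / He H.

row 1 has {H,He,Be,B}; column 1 has {H,He} — only Li is left for (r1,c1).
row 2 has {H,He}; column 4 has {H,He,Be,B} — only Li is left for (r2,c4).
row 3 has {Li,B}; column 1 has {H,He,Li} — only Be is left for (r3,c1).
row 3 has {Li,Be,B}; column 2 has {H,Be} — only He is left for (r3,c2).
row 3 has {He,Li,Be,B}; column 3 has {He,B} — only H is left for (r3,c3).
row 4 has {H,He,Be}; column 1 has {H,He,Li,Be} — only B is left for (r4,c1).
row 4 has {H,He,Be,B}; column 2 has {H,He,Be} — only Li is left for (r4,c2).
row 5 has {H,He,Be,B}; column 3 has {H,He,B} — only Li is left for (r5,c3).
row 2 has {H,He,Li}; column 2 has {H,He,Li,Be} — only B is left for (r2,c2).
row 2 has {H,He,Li,B}; column 3 has {H,He,Li,B} — only Be is left for (r2,c3).

Li Be B He H / H B Be Li He / Be He H B Li / B Li He H Be / He H Li Be B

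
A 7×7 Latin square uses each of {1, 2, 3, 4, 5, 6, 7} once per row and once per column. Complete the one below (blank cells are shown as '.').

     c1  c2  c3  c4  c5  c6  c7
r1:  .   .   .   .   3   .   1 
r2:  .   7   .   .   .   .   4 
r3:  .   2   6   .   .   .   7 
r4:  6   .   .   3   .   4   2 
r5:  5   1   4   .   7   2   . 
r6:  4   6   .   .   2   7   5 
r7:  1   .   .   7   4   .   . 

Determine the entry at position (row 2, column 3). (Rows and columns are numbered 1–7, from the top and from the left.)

At row 3, column 1: row 3 has {2,6,7}; column 1 has {1,4,5,6}; that leaves 3.
At row 4, column 2: row 4 has {2,3,4,6}; column 2 has {1,2,6,7}; that leaves 5.
At row 4, column 5: row 4 has {2,3,4,5,6}; column 5 has {2,3,4,7}; that leaves 1.
At row 5, column 4: row 5 has {1,2,4,5,7}; column 4 has {3,7}; that leaves 6.
At row 5, column 7: row 5 has {1,2,4,5,6,7}; column 7 has {1,2,4,5,7}; that leaves 3.
At row 6, column 4: row 6 has {2,4,5,6,7}; column 4 has {3,6,7}; that leaves 1.
At row 7, column 2: row 7 has {1,4,7}; column 2 has {1,2,5,6,7}; that leaves 3.
At row 7, column 7: row 7 has {1,3,4,7}; column 7 has {1,2,3,4,5,7}; that leaves 6.
At row 1, column 2: row 1 has {1,3}; column 2 has {1,2,3,5,6,7}; that leaves 4.
At row 2, column 1: row 2 has {4,7}; column 1 has {1,3,4,5,6}; that leaves 2.
At row 2, column 4: row 2 has {2,4,7}; column 4 has {1,3,6,7}; that leaves 5.
At row 2, column 5: row 2 has {2,4,5,7}; column 5 has {1,2,3,4,7}; that leaves 6.
At row 3, column 4: row 3 has {2,3,6,7}; column 4 has {1,3,5,6,7}; that leaves 4.
At row 3, column 5: row 3 has {2,3,4,6,7}; column 5 has {1,2,3,4,6,7}; that leaves 5.
At row 3, column 6: row 3 has {2,3,4,5,6,7}; column 6 has {2,4,7}; that leaves 1.
At row 4, column 3: row 4 has {1,2,3,4,5,6}; column 3 has {4,6}; that leaves 7.
At row 6, column 3: row 6 has {1,2,4,5,6,7}; column 3 has {4,6,7}; that leaves 3.
At row 7, column 6: row 7 has {1,3,4,6,7}; column 6 has {1,2,4,7}; that leaves 5.
At row 1, column 1: row 1 has {1,3,4}; column 1 has {1,2,3,4,5,6}; that leaves 7.
At row 1, column 4: row 1 has {1,3,4,7}; column 4 has {1,3,4,5,6,7}; that leaves 2.
At row 1, column 6: row 1 has {1,2,3,4,7}; column 6 has {1,2,4,5,7}; that leaves 6.
At row 2, column 3: row 2 has {2,4,5,6,7}; column 3 has {3,4,6,7}; that leaves 1.

1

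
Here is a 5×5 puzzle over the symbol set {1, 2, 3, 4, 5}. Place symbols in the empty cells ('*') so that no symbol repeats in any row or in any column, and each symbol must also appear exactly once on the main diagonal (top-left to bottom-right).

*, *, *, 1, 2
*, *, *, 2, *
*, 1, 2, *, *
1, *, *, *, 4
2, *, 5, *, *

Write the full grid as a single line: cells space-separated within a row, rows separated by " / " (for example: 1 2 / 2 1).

row 4 has {1,4}; column 3 has {2,5} — only 3 is left for (r4,c3).
row 4 has {1,3,4}; column 4 has {1,2}; the diagonal has {2} — only 5 is left for (r4,c4).
row 1 has {1,2}; column 3 has {2,3,5} — only 4 is left for (r1,c3).
row 2 has {2}; column 3 has {2,3,4,5} — only 1 is left for (r2,c3).
row 4 has {1,3,4,5}; column 2 has {1} — only 2 is left for (r4,c2).
row 1 has {1,2,4}; column 1 has {1,2}; the diagonal has {2,5} — only 3 is left for (r1,c1).
row 1 has {1,2,3,4}; column 2 has {1,2} — only 5 is left for (r1,c2).
row 2 has {1,2}; column 2 has {1,2,5}; the diagonal has {2,3,5} — only 4 is left for (r2,c2).
row 5 has {2,5}; column 2 has {1,2,4,5} — only 3 is left for (r5,c2).
row 5 has {2,3,5}; column 4 has {1,2,5} — only 4 is left for (r5,c4).
row 5 has {2,3,4,5}; column 5 has {2,4}; the diagonal has {2,3,4,5} — only 1 is left for (r5,c5).
row 2 has {1,2,4}; column 1 has {1,2,3} — only 5 is left for (r2,c1).
row 2 has {1,2,4,5}; column 5 has {1,2,4} — only 3 is left for (r2,c5).
row 3 has {1,2}; column 1 has {1,2,3,5} — only 4 is left for (r3,c1).
row 3 has {1,2,4}; column 4 has {1,2,4,5} — only 3 is left for (r3,c4).
row 3 has {1,2,3,4}; column 5 has {1,2,3,4} — only 5 is left for (r3,c5).

3 5 4 1 2 / 5 4 1 2 3 / 4 1 2 3 5 / 1 2 3 5 4 / 2 3 5 4 1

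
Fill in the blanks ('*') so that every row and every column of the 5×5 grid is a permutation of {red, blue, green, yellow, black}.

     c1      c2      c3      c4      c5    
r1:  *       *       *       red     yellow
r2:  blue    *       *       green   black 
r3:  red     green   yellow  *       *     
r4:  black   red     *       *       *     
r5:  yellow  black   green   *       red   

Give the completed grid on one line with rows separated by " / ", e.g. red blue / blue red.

green blue black red yellow / blue yellow red green black / red green yellow black blue / black red blue yellow green / yellow black green blue red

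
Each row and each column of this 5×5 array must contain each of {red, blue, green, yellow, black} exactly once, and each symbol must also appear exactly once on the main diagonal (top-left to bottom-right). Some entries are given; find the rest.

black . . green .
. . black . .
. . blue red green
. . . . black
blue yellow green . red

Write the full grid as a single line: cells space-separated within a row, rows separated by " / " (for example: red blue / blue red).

black red yellow green blue / red green black blue yellow / yellow black blue red green / green blue red yellow black / blue yellow green black red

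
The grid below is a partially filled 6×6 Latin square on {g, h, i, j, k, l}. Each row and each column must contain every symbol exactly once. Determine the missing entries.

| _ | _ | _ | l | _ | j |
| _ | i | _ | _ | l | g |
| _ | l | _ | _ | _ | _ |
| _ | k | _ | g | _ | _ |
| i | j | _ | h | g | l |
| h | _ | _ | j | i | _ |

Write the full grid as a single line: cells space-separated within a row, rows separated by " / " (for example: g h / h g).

g h i l k j / j i h k l g / k l g i j h / l k j g h i / i j k h g l / h g l j i k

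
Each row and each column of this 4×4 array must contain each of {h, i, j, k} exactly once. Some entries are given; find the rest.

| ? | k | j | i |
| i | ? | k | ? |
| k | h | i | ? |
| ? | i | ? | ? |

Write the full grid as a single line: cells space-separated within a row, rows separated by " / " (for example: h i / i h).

(r1,c1) = h
(r2,c2) = j
(r2,c4) = h
(r3,c4) = j
(r4,c1) = j
(r4,c3) = h
(r4,c4) = k

h k j i / i j k h / k h i j / j i h k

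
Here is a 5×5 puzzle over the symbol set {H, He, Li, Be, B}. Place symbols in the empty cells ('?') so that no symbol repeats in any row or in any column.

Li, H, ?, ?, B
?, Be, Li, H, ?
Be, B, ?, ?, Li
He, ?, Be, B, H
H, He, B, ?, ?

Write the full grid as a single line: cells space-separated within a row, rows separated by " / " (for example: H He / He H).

At row 1, column 3: row 1 has {H,Li,B}; column 3 has {Li,Be,B}; that leaves He.
At row 1, column 4: row 1 has {H,He,Li,B}; column 4 has {H,B}; that leaves Be.
At row 2, column 1: row 2 has {H,Li,Be}; column 1 has {H,He,Li,Be}; that leaves B.
At row 2, column 5: row 2 has {H,Li,Be,B}; column 5 has {H,Li,B}; that leaves He.
At row 3, column 3: row 3 has {Li,Be,B}; column 3 has {He,Li,Be,B}; that leaves H.
At row 3, column 4: row 3 has {H,Li,Be,B}; column 4 has {H,Be,B}; that leaves He.
At row 4, column 2: row 4 has {H,He,Be,B}; column 2 has {H,He,Be,B}; that leaves Li.
At row 5, column 4: row 5 has {H,He,B}; column 4 has {H,He,Be,B}; that leaves Li.
At row 5, column 5: row 5 has {H,He,Li,B}; column 5 has {H,He,Li,B}; that leaves Be.

Li H He Be B / B Be Li H He / Be B H He Li / He Li Be B H / H He B Li Be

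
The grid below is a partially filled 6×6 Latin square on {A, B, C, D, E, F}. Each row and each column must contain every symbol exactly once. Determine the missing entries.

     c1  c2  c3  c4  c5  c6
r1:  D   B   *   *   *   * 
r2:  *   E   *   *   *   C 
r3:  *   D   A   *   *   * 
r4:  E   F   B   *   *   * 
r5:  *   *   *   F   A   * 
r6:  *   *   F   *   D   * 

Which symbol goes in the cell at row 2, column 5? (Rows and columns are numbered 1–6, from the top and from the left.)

F

(r2,c3) = D
(r4,c5) = C
(r5,c2) = C
(r5,c3) = E
(r6,c2) = A
(r1,c3) = C
(r5,c1) = B
(r5,c6) = D
(r6,c1) = C
(r3,c1) = F
(r4,c6) = A
(r2,c1) = A
(r2,c4) = B
(r2,c5) = F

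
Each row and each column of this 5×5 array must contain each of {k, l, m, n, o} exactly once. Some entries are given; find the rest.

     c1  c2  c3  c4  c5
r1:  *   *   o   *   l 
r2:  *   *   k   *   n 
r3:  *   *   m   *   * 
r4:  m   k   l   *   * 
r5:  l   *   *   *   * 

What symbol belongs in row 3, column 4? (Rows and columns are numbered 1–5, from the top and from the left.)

(r2,c1) = o
(r4,c5) = o
(r5,c3) = n
(r3,c5) = k
(r4,c4) = n
(r5,c5) = m
(r3,c1) = n
(r5,c2) = o
(r5,c4) = k
(r1,c1) = k
(r1,c4) = m
(r2,c4) = l
(r3,c2) = l
(r3,c4) = o

o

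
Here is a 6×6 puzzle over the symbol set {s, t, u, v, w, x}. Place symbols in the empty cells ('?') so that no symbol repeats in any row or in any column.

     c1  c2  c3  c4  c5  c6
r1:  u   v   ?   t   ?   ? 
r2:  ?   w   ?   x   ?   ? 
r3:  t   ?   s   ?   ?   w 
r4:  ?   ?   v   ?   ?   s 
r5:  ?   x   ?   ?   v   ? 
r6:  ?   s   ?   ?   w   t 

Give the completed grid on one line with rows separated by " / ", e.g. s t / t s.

Cell (r1,c6): row 1 has {t,u,v}; column 6 has {s,t,w} → x.
Cell (r3,c2): row 3 has {s,t,w}; column 2 has {s,v,w,x} → u.
Cell (r3,c4): row 3 has {s,t,u,w}; column 4 has {t,x} → v.
Cell (r3,c5): row 3 has {s,t,u,v,w}; column 5 has {v,w} → x.
Cell (r4,c2): row 4 has {s,v}; column 2 has {s,u,v,w,x} → t.
Cell (r4,c5): row 4 has {s,t,v}; column 5 has {v,w,x} → u.
Cell (r5,c6): row 5 has {v,x}; column 6 has {s,t,w,x} → u.
Cell (r6,c4): row 6 has {s,t,w}; column 4 has {t,v,x} → u.
Cell (r1,c3): row 1 has {t,u,v,x}; column 3 has {s,v} → w.
Cell (r1,c5): row 1 has {t,u,v,w,x}; column 5 has {u,v,w,x} → s.
Cell (r2,c5): row 2 has {w,x}; column 5 has {s,u,v,w,x} → t.
Cell (r2,c6): row 2 has {t,w,x}; column 6 has {s,t,u,w,x} → v.
Cell (r4,c4): row 4 has {s,t,u,v}; column 4 has {t,u,v,x} → w.
Cell (r5,c3): row 5 has {u,v,x}; column 3 has {s,v,w} → t.
Cell (r5,c4): row 5 has {t,u,v,x}; column 4 has {t,u,v,w,x} → s.
Cell (r6,c3): row 6 has {s,t,u,w}; column 3 has {s,t,v,w} → x.
Cell (r2,c1): row 2 has {t,v,w,x}; column 1 has {t,u} → s.
Cell (r2,c3): row 2 has {s,t,v,w,x}; column 3 has {s,t,v,w,x} → u.
Cell (r4,c1): row 4 has {s,t,u,v,w}; column 1 has {s,t,u} → x.
Cell (r5,c1): row 5 has {s,t,u,v,x}; column 1 has {s,t,u,x} → w.
Cell (r6,c1): row 6 has {s,t,u,w,x}; column 1 has {s,t,u,w,x} → v.

u v w t s x / s w u x t v / t u s v x w / x t v w u s / w x t s v u / v s x u w t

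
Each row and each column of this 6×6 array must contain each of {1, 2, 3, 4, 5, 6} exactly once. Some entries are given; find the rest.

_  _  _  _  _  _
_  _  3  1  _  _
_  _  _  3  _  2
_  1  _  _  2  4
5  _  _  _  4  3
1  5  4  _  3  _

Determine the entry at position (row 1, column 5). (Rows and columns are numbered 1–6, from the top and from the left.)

(r6,c6) = 6
(r2,c6) = 5
(r6,c4) = 2
(r1,c6) = 1
(r2,c5) = 6
(r5,c4) = 6
(r1,c5) = 5

5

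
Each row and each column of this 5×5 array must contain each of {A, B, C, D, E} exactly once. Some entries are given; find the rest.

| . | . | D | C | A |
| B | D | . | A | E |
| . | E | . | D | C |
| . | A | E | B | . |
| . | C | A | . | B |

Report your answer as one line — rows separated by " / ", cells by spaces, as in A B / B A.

E B D C A / B D C A E / A E B D C / C A E B D / D C A E B

(r1,c1): row 1 has {A,C,D}; column 1 has {B}, so it must be E.
(r1,c2): row 1 has {A,C,D,E}; column 2 has {A,C,D,E}, so it must be B.
(r2,c3): row 2 has {A,B,D,E}; column 3 has {A,D,E}, so it must be C.
(r3,c1): row 3 has {C,D,E}; column 1 has {B,E}, so it must be A.
(r3,c3): row 3 has {A,C,D,E}; column 3 has {A,C,D,E}, so it must be B.
(r4,c5): row 4 has {A,B,E}; column 5 has {A,B,C,E}, so it must be D.
(r5,c1): row 5 has {A,B,C}; column 1 has {A,B,E}, so it must be D.
(r5,c4): row 5 has {A,B,C,D}; column 4 has {A,B,C,D}, so it must be E.
(r4,c1): row 4 has {A,B,D,E}; column 1 has {A,B,D,E}, so it must be C.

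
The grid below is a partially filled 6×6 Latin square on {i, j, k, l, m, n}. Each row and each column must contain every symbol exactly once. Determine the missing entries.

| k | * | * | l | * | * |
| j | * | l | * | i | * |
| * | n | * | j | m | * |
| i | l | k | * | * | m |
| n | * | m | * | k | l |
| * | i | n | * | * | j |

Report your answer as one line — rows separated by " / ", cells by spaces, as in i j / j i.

k m j l n i / j k l m i n / l n i j m k / i l k n j m / n j m i k l / m i n k l j

(r3,c1) = l
(r3,c3) = i
(r3,c6) = k
(r4,c4) = n
(r4,c5) = j
(r5,c2) = j
(r5,c4) = i
(r6,c1) = m
(r6,c4) = k
(r6,c5) = l
(r1,c2) = m
(r1,c3) = j
(r1,c5) = n
(r1,c6) = i
(r2,c2) = k
(r2,c4) = m
(r2,c6) = n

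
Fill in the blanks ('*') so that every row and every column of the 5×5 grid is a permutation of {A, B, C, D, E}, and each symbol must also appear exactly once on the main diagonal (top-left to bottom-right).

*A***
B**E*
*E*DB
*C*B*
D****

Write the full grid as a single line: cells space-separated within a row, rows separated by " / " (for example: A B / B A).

Cell (r1,c4): row 1 has {A}; column 4 has {B,D,E} → C.
Cell (r2,c2): row 2 has {B,E}; column 2 has {A,C,E}; the diagonal has {B} → D.
Cell (r5,c2): row 5 has {D}; column 2 has {A,C,D,E} → B.
Cell (r5,c4): row 5 has {B,D}; column 4 has {B,C,D,E} → A.
Cell (r1,c1): row 1 has {A,C}; column 1 has {B,D}; the diagonal has {B,D} → E.
Cell (r1,c5): row 1 has {A,C,E}; column 5 has {B} → D.
Cell (r4,c1): row 4 has {B,C}; column 1 has {B,D,E} → A.
Cell (r4,c5): row 4 has {A,B,C}; column 5 has {B,D} → E.
Cell (r5,c5): row 5 has {A,B,D}; column 5 has {B,D,E}; the diagonal has {B,D,E} → C.
Cell (r1,c3): row 1 has {A,C,D,E}; column 3 is empty so far → B.
Cell (r2,c5): row 2 has {B,D,E}; column 5 has {B,C,D,E} → A.
Cell (r3,c1): row 3 has {B,D,E}; column 1 has {A,B,D,E} → C.
Cell (r3,c3): row 3 has {B,C,D,E}; column 3 has {B}; the diagonal has {B,C,D,E} → A.
Cell (r4,c3): row 4 has {A,B,C,E}; column 3 has {A,B} → D.
Cell (r5,c3): row 5 has {A,B,C,D}; column 3 has {A,B,D} → E.
Cell (r2,c3): row 2 has {A,B,D,E}; column 3 has {A,B,D,E} → C.

E A B C D / B D C E A / C E A D B / A C D B E / D B E A C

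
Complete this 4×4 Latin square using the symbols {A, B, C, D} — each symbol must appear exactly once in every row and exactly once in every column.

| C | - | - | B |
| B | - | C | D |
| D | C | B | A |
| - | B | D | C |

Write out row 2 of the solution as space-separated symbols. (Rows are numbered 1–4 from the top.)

B A C D

(r1,c3) = A
(r2,c2) = A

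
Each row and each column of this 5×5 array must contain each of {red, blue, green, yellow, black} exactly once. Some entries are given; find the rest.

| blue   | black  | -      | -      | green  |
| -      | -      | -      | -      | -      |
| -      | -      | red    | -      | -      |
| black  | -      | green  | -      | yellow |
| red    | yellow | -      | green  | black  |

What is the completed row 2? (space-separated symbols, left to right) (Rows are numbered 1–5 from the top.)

green blue black yellow red

(r1,c3) = yellow
(r1,c4) = red
(r3,c5) = blue
(r4,c4) = blue
(r5,c3) = blue
(r2,c3) = black
(r2,c4) = yellow
(r2,c5) = red
(r3,c2) = green
(r3,c4) = black
(r4,c2) = red
(r2,c1) = green
(r2,c2) = blue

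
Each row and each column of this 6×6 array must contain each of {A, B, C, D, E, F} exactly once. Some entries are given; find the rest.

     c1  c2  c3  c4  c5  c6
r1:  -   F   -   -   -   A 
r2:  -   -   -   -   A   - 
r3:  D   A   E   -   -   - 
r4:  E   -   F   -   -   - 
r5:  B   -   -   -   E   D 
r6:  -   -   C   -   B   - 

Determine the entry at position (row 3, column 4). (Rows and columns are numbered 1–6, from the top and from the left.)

(r1,c1) = C
(r1,c5) = D
(r2,c1) = F
(r4,c5) = C
(r4,c6) = B
(r5,c2) = C
(r5,c3) = A
(r5,c4) = F
(r6,c1) = A
(r1,c3) = B
(r1,c4) = E
(r2,c3) = D
(r3,c5) = F
(r3,c6) = C
(r4,c2) = D
(r4,c4) = A
(r6,c2) = E
(r6,c4) = D
(r6,c6) = F
(r2,c2) = B
(r2,c4) = C
(r2,c6) = E
(r3,c4) = B

B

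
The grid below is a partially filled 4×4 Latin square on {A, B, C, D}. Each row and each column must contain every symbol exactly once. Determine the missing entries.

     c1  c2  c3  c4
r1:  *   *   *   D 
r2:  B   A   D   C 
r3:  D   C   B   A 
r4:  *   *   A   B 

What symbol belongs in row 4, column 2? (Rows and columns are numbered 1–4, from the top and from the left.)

D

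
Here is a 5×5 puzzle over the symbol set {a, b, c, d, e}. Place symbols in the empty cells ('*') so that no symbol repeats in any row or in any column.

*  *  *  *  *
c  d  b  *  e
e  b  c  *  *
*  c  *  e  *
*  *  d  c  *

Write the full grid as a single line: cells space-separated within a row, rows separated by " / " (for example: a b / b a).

d a e b c / c d b a e / e b c d a / b c a e d / a e d c b

(r2,c4) = a
(r3,c4) = d
(r3,c5) = a
(r4,c3) = a
(r5,c5) = b
(r1,c3) = e
(r1,c4) = b
(r4,c5) = d
(r5,c1) = a
(r5,c2) = e
(r1,c1) = d
(r1,c2) = a
(r1,c5) = c
(r4,c1) = b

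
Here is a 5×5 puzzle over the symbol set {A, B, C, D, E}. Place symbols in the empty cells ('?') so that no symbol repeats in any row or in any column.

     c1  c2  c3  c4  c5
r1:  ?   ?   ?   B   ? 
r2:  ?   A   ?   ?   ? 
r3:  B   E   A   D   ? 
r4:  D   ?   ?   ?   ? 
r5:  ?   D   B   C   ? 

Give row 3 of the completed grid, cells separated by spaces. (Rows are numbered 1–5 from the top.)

B E A D C

row 1 has {B}; column 2 has {A,D,E} — only C is left for (r1,c2).
row 2 has {A}; column 4 has {B,C,D} — only E is left for (r2,c4).
row 3 has {A,B,D,E}; column 5 is empty so far — only C is left for (r3,c5).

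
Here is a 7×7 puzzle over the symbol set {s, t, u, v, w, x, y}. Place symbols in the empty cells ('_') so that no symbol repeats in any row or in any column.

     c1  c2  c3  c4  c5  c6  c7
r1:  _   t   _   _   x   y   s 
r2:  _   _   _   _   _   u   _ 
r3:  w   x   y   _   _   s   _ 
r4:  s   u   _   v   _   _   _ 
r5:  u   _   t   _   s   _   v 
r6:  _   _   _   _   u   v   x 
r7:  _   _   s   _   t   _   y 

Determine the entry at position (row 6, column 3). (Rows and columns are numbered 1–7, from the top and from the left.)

w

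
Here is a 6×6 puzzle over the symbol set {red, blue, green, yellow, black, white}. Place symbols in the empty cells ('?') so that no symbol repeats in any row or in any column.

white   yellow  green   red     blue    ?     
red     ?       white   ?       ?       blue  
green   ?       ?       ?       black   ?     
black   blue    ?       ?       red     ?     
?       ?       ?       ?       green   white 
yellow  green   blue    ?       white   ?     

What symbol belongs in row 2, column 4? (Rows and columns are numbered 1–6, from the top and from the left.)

green

(r1,c6) = black
(r2,c2) = black
(r2,c5) = yellow
(r4,c3) = yellow
(r4,c6) = green
(r5,c1) = blue
(r5,c2) = red
(r5,c3) = black
(r5,c4) = yellow
(r6,c4) = black
(r6,c6) = red
(r2,c4) = green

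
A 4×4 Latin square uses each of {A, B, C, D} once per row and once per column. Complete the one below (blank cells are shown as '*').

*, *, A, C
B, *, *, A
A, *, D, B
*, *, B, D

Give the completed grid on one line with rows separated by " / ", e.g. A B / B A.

D B A C / B D C A / A C D B / C A B D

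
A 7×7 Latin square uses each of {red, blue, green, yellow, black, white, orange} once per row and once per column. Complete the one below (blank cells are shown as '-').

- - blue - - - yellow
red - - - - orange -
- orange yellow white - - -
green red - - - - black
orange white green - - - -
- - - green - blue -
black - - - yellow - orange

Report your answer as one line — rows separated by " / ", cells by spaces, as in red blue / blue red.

white green blue orange black red yellow / red yellow black blue white orange green / blue orange yellow white green black red / green red orange yellow blue white black / orange white green black red yellow blue / yellow black red green orange blue white / black blue white red yellow green orange

(r1,c1) = white
(r3,c1) = blue
(r6,c1) = yellow
(r6,c2) = black
(r1,c2) = green
(r7,c2) = blue
(r7,c4) = red
(r2,c2) = yellow
(r7,c3) = white
(r7,c6) = green
(r2,c3) = black
(r2,c4) = blue
(r4,c3) = orange
(r4,c4) = yellow
(r4,c6) = white
(r5,c4) = black
(r6,c3) = red
(r6,c7) = white
(r1,c4) = orange
(r2,c7) = green
(r3,c7) = red
(r4,c5) = blue
(r5,c5) = red
(r5,c6) = yellow
(r5,c7) = blue
(r6,c5) = orange
(r1,c5) = black
(r1,c6) = red
(r2,c5) = white
(r3,c5) = green
(r3,c6) = black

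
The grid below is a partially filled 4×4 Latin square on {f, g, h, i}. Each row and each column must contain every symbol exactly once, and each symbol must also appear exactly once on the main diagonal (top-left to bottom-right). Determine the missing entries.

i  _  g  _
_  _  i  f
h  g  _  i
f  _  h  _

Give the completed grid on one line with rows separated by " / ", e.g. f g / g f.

Cell (r1,c4): row 1 has {g,i}; column 4 has {f,i} → h.
Cell (r2,c1): row 2 has {f,i}; column 1 has {f,h,i} → g.
Cell (r2,c2): row 2 has {f,g,i}; column 2 has {g}; the diagonal has {i} → h.
Cell (r3,c3): row 3 has {g,h,i}; column 3 has {g,h,i}; the diagonal has {h,i} → f.
Cell (r4,c2): row 4 has {f,h}; column 2 has {g,h} → i.
Cell (r4,c4): row 4 has {f,h,i}; column 4 has {f,h,i}; the diagonal has {f,h,i} → g.
Cell (r1,c2): row 1 has {g,h,i}; column 2 has {g,h,i} → f.

i f g h / g h i f / h g f i / f i h g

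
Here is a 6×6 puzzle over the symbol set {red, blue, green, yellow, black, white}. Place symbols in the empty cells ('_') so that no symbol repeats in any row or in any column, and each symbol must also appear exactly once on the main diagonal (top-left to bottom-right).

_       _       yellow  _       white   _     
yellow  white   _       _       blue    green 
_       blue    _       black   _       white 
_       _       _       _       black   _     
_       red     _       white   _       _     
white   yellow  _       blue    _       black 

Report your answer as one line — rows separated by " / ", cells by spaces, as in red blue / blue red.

blue black yellow green white red / yellow white black red blue green / green blue red black yellow white / red green white yellow black blue / black red blue white green yellow / white yellow green blue red black

(r2,c4) = red
(r4,c2) = green
(r4,c4) = yellow
(r5,c5) = green
(r6,c5) = red
(r1,c2) = black
(r1,c4) = green
(r2,c3) = black
(r3,c3) = red
(r3,c5) = yellow
(r5,c3) = blue
(r5,c6) = yellow
(r6,c3) = green
(r1,c1) = blue
(r1,c6) = red
(r3,c1) = green
(r4,c1) = red
(r4,c3) = white
(r4,c6) = blue
(r5,c1) = black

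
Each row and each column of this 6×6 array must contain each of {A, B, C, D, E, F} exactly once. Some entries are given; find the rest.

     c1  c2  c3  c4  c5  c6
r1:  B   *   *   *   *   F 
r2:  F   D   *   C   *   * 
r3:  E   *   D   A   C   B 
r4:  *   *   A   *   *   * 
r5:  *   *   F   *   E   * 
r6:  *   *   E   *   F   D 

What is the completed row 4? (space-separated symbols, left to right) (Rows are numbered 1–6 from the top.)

(r1,c3) = C
(r2,c3) = B
(r2,c5) = A
(r2,c6) = E
(r3,c2) = F
(r4,c6) = C
(r5,c6) = A
(r6,c4) = B
(r1,c5) = D
(r4,c1) = D
(r4,c5) = B
(r5,c1) = C
(r5,c2) = B
(r5,c4) = D
(r6,c1) = A
(r6,c2) = C
(r1,c4) = E
(r4,c2) = E
(r4,c4) = F

D E A F B C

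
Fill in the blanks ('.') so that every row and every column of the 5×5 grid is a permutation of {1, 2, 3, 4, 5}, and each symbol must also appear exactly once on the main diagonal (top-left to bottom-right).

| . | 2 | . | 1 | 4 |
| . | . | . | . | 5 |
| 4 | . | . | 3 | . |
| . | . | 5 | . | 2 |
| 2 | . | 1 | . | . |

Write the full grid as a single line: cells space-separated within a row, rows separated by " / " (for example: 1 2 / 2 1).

(r1,c3) = 3
(r3,c3) = 2
(r3,c5) = 1
(r4,c4) = 4
(r5,c4) = 5
(r5,c5) = 3
(r1,c1) = 5
(r2,c2) = 1
(r2,c3) = 4
(r2,c4) = 2
(r3,c2) = 5
(r4,c2) = 3
(r5,c2) = 4
(r2,c1) = 3
(r4,c1) = 1

5 2 3 1 4 / 3 1 4 2 5 / 4 5 2 3 1 / 1 3 5 4 2 / 2 4 1 5 3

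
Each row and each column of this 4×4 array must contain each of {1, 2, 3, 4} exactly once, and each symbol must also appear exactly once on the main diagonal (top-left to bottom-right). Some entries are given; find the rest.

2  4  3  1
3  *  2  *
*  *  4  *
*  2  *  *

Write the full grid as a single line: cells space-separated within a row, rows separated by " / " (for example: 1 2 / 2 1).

2 4 3 1 / 3 1 2 4 / 1 3 4 2 / 4 2 1 3

(r2,c2): row 2 has {2,3}; column 2 has {2,4}; the diagonal has {2,4}, so it must be 1.
(r2,c4): row 2 has {1,2,3}; column 4 has {1}, so it must be 4.
(r3,c1): row 3 has {4}; column 1 has {2,3}, so it must be 1.
(r3,c2): row 3 has {1,4}; column 2 has {1,2,4}, so it must be 3.
(r3,c4): row 3 has {1,3,4}; column 4 has {1,4}, so it must be 2.
(r4,c1): row 4 has {2}; column 1 has {1,2,3}, so it must be 4.
(r4,c3): row 4 has {2,4}; column 3 has {2,3,4}, so it must be 1.
(r4,c4): row 4 has {1,2,4}; column 4 has {1,2,4}; the diagonal has {1,2,4}, so it must be 3.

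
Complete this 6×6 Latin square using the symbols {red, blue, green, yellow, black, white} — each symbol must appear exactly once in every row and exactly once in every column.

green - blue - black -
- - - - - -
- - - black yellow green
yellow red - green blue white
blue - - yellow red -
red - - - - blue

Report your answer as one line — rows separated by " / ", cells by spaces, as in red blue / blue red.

green white blue red black yellow / black yellow green blue white red / white blue red black yellow green / yellow red black green blue white / blue green white yellow red black / red black yellow white green blue

At row 3, column 1: row 3 has {green,yellow,black}; column 1 has {red,blue,green,yellow}; that leaves white.
At row 3, column 2: row 3 has {green,yellow,black,white}; column 2 has {red}; that leaves blue.
At row 3, column 3: row 3 has {blue,green,yellow,black,white}; column 3 has {blue}; that leaves red.
At row 4, column 3: row 4 has {red,blue,green,yellow,white}; column 3 has {red,blue}; that leaves black.
At row 5, column 6: row 5 has {red,blue,yellow}; column 6 has {blue,green,white}; that leaves black.
At row 6, column 4: row 6 has {red,blue}; column 4 has {green,yellow,black}; that leaves white.
At row 6, column 5: row 6 has {red,blue,white}; column 5 has {red,blue,yellow,black}; that leaves green.
At row 1, column 4: row 1 has {blue,green,black}; column 4 has {green,yellow,black,white}; that leaves red.
At row 1, column 6: row 1 has {red,blue,green,black}; column 6 has {blue,green,black,white}; that leaves yellow.
At row 2, column 1: row 2 is empty so far; column 1 has {red,blue,green,yellow,white}; that leaves black.
At row 2, column 4: row 2 has {black}; column 4 has {red,green,yellow,black,white}; that leaves blue.
At row 2, column 5: row 2 has {blue,black}; column 5 has {red,blue,green,yellow,black}; that leaves white.
At row 2, column 6: row 2 has {blue,black,white}; column 6 has {blue,green,yellow,black,white}; that leaves red.
At row 6, column 3: row 6 has {red,blue,green,white}; column 3 has {red,blue,black}; that leaves yellow.
At row 1, column 2: row 1 has {red,blue,green,yellow,black}; column 2 has {red,blue}; that leaves white.
At row 2, column 3: row 2 has {red,blue,black,white}; column 3 has {red,blue,yellow,black}; that leaves green.
At row 5, column 2: row 5 has {red,blue,yellow,black}; column 2 has {red,blue,white}; that leaves green.
At row 5, column 3: row 5 has {red,blue,green,yellow,black}; column 3 has {red,blue,green,yellow,black}; that leaves white.
At row 6, column 2: row 6 has {red,blue,green,yellow,white}; column 2 has {red,blue,green,white}; that leaves black.
At row 2, column 2: row 2 has {red,blue,green,black,white}; column 2 has {red,blue,green,black,white}; that leaves yellow.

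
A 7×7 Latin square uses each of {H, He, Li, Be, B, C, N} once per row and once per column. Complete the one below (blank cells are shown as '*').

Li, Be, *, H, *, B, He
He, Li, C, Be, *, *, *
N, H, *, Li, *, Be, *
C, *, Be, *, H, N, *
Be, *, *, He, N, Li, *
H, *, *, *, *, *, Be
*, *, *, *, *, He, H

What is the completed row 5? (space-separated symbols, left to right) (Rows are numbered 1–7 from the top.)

Cell (r1,c3): row 1 has {H,He,Li,Be,B}; column 3 has {Be,C} → N.
Cell (r1,c5): row 1 has {H,He,Li,Be,B,N}; column 5 has {H,N} → C.
Cell (r2,c5): row 2 has {He,Li,Be,C}; column 5 has {H,C,N} → B.
Cell (r2,c6): row 2 has {He,Li,Be,B,C}; column 6 has {He,Li,Be,B,N} → H.
Cell (r2,c7): row 2 has {H,He,Li,Be,B,C}; column 7 has {H,He,Be} → N.
Cell (r3,c5): row 3 has {H,Li,Be,N}; column 5 has {H,B,C,N} → He.
Cell (r4,c4): row 4 has {H,Be,C,N}; column 4 has {H,He,Li,Be} → B.
Cell (r4,c7): row 4 has {H,Be,B,C,N}; column 7 has {H,He,Be,N} → Li.
Cell (r6,c5): row 6 has {H,Be}; column 5 has {H,He,B,C,N} → Li.
Cell (r6,c6): row 6 has {H,Li,Be}; column 6 has {H,He,Li,Be,B,N} → C.
Cell (r7,c1): row 7 has {H,He}; column 1 has {H,He,Li,Be,C,N} → B.
Cell (r7,c3): row 7 has {H,He,B}; column 3 has {Be,C,N} → Li.
Cell (r7,c5): row 7 has {H,He,Li,B}; column 5 has {H,He,Li,B,C,N} → Be.
Cell (r3,c3): row 3 has {H,He,Li,Be,N}; column 3 has {Li,Be,C,N} → B.
Cell (r3,c7): row 3 has {H,He,Li,Be,B,N}; column 7 has {H,He,Li,Be,N} → C.
Cell (r4,c2): row 4 has {H,Li,Be,B,C,N}; column 2 has {H,Li,Be} → He.
Cell (r5,c3): row 5 has {He,Li,Be,N}; column 3 has {Li,Be,B,C,N} → H.
Cell (r5,c7): row 5 has {H,He,Li,Be,N}; column 7 has {H,He,Li,Be,C,N} → B.
Cell (r6,c3): row 6 has {H,Li,Be,C}; column 3 has {H,Li,Be,B,C,N} → He.
Cell (r6,c4): row 6 has {H,He,Li,Be,C}; column 4 has {H,He,Li,Be,B} → N.
Cell (r7,c4): row 7 has {H,He,Li,Be,B}; column 4 has {H,He,Li,Be,B,N} → C.
Cell (r5,c2): row 5 has {H,He,Li,Be,B,N}; column 2 has {H,He,Li,Be} → C.

Be C H He N Li B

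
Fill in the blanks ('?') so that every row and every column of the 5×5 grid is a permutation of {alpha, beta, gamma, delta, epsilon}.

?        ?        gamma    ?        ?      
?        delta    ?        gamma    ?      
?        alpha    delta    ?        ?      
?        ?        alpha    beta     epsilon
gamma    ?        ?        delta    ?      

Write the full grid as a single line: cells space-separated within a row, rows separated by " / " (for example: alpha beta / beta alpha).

epsilon beta gamma alpha delta / alpha delta epsilon gamma beta / beta alpha delta epsilon gamma / delta gamma alpha beta epsilon / gamma epsilon beta delta alpha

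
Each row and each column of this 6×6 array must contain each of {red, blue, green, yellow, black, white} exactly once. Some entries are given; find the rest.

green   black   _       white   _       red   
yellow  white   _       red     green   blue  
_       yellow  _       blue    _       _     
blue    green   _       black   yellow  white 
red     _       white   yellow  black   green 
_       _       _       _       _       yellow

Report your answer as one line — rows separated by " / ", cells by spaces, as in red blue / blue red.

(r1,c5) = blue
(r2,c3) = black
(r3,c6) = black
(r4,c3) = red
(r5,c2) = blue
(r6,c2) = red
(r6,c4) = green
(r6,c5) = white
(r1,c3) = yellow
(r3,c1) = white
(r3,c3) = green
(r3,c5) = red
(r6,c1) = black
(r6,c3) = blue

green black yellow white blue red / yellow white black red green blue / white yellow green blue red black / blue green red black yellow white / red blue white yellow black green / black red blue green white yellow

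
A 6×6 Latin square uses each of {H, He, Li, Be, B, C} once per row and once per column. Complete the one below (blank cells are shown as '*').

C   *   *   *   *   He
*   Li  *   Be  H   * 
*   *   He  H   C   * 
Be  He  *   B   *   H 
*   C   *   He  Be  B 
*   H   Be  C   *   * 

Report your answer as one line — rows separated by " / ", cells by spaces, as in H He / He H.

C Be H Li B He / He Li B Be H C / Li B He H C Be / Be He C B Li H / H C Li He Be B / B H Be C He Li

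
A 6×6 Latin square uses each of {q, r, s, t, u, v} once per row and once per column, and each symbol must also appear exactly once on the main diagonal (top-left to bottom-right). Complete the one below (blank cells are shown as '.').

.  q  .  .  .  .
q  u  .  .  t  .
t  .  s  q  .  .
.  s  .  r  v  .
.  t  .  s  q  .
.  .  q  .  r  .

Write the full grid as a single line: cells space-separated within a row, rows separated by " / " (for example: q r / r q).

v q u t s r / q u r v t s / t r s q u v / u s t r v q / r t v s q u / s v q u r t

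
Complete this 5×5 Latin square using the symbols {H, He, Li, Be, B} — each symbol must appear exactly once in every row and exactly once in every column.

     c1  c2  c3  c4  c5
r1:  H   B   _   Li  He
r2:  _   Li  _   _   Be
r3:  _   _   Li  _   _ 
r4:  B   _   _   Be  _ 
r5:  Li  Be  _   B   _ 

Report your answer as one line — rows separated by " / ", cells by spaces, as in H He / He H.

H B Be Li He / He Li B H Be / Be H Li He B / B He H Be Li / Li Be He B H

Cell (r1,c3): row 1 has {H,He,Li,B}; column 3 has {Li} → Be.
Cell (r2,c1): row 2 has {Li,Be}; column 1 has {H,Li,B} → He.
Cell (r2,c4): row 2 has {He,Li,Be}; column 4 has {Li,Be,B} → H.
Cell (r3,c1): row 3 has {Li}; column 1 has {H,He,Li,B} → Be.
Cell (r3,c4): row 3 has {Li,Be}; column 4 has {H,Li,Be,B} → He.
Cell (r5,c5): row 5 has {Li,Be,B}; column 5 has {He,Be} → H.
Cell (r2,c3): row 2 has {H,He,Li,Be}; column 3 has {Li,Be} → B.
Cell (r3,c2): row 3 has {He,Li,Be}; column 2 has {Li,Be,B} → H.
Cell (r3,c5): row 3 has {H,He,Li,Be}; column 5 has {H,He,Be} → B.
Cell (r4,c2): row 4 has {Be,B}; column 2 has {H,Li,Be,B} → He.
Cell (r4,c3): row 4 has {He,Be,B}; column 3 has {Li,Be,B} → H.
Cell (r4,c5): row 4 has {H,He,Be,B}; column 5 has {H,He,Be,B} → Li.
Cell (r5,c3): row 5 has {H,Li,Be,B}; column 3 has {H,Li,Be,B} → He.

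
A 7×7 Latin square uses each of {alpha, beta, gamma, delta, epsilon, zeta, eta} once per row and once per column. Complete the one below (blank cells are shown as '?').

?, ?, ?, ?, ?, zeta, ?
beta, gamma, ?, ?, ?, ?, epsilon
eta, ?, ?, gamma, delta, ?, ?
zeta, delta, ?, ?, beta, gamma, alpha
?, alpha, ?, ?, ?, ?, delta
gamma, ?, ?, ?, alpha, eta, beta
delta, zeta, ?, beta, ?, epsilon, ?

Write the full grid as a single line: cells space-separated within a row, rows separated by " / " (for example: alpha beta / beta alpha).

alpha eta beta delta epsilon zeta gamma / beta gamma zeta alpha eta delta epsilon / eta beta epsilon gamma delta alpha zeta / zeta delta eta epsilon beta gamma alpha / epsilon alpha gamma eta zeta beta delta / gamma epsilon delta zeta alpha eta beta / delta zeta alpha beta gamma epsilon eta

(r3,c7) = zeta
(r5,c1) = epsilon
(r5,c6) = beta
(r6,c2) = epsilon
(r1,c1) = alpha
(r3,c2) = beta
(r3,c6) = alpha
(r1,c2) = eta
(r1,c7) = gamma
(r2,c6) = delta
(r3,c3) = epsilon
(r4,c3) = eta
(r4,c4) = epsilon
(r7,c7) = eta
(r1,c4) = delta
(r1,c5) = epsilon
(r6,c4) = zeta
(r7,c5) = gamma
(r1,c3) = beta
(r5,c4) = eta
(r5,c5) = zeta
(r6,c3) = delta
(r7,c3) = alpha
(r2,c3) = zeta
(r2,c4) = alpha
(r2,c5) = eta
(r5,c3) = gamma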